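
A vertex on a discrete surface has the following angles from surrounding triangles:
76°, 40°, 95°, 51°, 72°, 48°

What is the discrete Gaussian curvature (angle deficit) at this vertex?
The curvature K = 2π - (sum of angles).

Sum of angles = 382°. K = 360° - 382° = -22° = -11π/90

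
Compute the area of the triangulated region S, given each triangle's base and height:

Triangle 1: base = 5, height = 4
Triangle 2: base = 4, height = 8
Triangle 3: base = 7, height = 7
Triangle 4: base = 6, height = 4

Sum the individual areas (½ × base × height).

(1/2)×5×4 + (1/2)×4×8 + (1/2)×7×7 + (1/2)×6×4 = 62.5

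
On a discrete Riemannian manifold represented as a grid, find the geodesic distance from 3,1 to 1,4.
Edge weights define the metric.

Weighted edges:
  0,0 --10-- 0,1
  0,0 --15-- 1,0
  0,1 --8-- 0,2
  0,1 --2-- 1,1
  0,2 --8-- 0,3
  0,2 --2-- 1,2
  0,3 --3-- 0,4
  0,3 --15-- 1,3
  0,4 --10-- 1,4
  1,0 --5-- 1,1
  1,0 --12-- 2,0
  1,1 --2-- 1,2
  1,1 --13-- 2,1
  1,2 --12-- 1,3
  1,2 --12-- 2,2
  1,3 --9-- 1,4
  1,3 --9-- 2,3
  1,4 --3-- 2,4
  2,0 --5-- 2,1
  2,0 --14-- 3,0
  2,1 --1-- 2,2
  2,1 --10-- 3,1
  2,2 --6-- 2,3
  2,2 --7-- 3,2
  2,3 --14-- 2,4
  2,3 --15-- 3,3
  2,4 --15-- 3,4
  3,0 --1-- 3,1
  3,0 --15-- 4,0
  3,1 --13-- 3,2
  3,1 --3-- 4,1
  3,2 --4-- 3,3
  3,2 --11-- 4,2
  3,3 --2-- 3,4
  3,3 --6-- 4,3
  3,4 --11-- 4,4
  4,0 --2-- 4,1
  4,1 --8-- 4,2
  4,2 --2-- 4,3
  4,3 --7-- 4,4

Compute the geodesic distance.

Shortest path: 3,1 → 2,1 → 2,2 → 2,3 → 2,4 → 1,4, total weight = 34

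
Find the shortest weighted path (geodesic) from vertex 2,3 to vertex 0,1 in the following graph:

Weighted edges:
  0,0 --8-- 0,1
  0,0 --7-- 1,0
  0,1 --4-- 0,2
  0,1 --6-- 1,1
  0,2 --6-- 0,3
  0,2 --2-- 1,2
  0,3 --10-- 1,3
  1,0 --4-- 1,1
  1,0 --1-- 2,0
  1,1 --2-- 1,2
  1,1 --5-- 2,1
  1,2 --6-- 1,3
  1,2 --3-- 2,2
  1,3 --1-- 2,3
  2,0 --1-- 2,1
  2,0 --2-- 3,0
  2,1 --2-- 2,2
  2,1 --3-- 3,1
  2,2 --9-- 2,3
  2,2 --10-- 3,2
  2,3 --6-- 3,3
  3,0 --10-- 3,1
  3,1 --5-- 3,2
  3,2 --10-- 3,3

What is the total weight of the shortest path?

Shortest path: 2,3 → 1,3 → 1,2 → 0,2 → 0,1, total weight = 13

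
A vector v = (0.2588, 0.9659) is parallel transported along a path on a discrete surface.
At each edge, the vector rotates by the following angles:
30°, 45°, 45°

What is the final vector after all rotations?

Total rotation: 30° + 45° + 45° = 120°. Final vector: (-0.9659, -0.2588)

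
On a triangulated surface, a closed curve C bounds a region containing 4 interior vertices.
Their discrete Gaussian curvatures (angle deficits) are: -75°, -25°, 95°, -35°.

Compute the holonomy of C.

Holonomy = total enclosed curvature = (-75°) + (-25°) + 95° + (-35°) = -40°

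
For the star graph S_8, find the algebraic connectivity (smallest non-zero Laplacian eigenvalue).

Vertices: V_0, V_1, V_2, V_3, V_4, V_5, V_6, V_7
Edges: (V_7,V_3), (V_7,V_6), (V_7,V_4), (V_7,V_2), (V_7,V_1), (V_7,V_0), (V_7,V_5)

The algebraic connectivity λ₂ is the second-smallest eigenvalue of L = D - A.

The star S_8 is the complete bipartite graph K_{1,7} (one hub of degree 7, 7 leaves of degree 1). The Laplacian spectrum of K_{p,q} is 0, p (multiplicity q−1), q (multiplicity p−1), p+q. With p = 1, q = 7: 0 once, 1 with multiplicity 6, and 8 once. (Check: trace L = sum of degrees = 14 = 6·1 + 8.)
Laplacian eigenvalues: [0.0, 1.0, 1.0, 1.0, 1.0, 1.0, 1.0, 8.0]. Algebraic connectivity (smallest non-zero eigenvalue) = 1.0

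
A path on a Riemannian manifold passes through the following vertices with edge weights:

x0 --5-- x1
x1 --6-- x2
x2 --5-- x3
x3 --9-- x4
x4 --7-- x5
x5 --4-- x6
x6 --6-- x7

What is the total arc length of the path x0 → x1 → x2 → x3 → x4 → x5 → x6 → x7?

Arc length = 5 + 6 + 5 + 9 + 7 + 4 + 6 = 42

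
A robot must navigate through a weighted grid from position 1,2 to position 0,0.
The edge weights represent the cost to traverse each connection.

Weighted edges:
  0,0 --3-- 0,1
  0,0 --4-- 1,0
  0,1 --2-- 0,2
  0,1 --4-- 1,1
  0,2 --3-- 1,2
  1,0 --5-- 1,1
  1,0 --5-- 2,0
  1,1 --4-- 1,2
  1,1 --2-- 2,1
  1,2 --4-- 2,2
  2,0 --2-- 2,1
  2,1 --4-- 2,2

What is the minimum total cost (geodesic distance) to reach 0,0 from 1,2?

Shortest path: 1,2 → 0,2 → 0,1 → 0,0, total weight = 8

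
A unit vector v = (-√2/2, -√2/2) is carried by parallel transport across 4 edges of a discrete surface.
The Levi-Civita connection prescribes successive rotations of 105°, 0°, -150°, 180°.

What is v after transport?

Total rotation: 105° + 0° + (-150°) + 180° = 135°. Final vector: (1, 0)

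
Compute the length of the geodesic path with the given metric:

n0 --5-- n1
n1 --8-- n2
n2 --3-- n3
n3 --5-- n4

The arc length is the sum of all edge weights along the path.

Arc length = 5 + 8 + 3 + 5 = 21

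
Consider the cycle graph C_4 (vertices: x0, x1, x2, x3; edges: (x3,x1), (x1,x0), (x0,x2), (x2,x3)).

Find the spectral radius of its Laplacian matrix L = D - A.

The cycle graph C_n has Laplacian eigenvalues λ_k = 2 − 2cos(2πk/n), k = 0, 1, …, n−1. Here n = 4:
k=0: 2 − 2cos(0) = 0.0; k=1: 2 − 2cos(π/2) = 2.0; k=2: 2 − 2cos(π) = 4.0; k=3: 2 − 2cos(3π/2) = 2.0.
Laplacian eigenvalues: [0.0, 2.0, 2.0, 4.0]. Largest eigenvalue (spectral radius) = 4.0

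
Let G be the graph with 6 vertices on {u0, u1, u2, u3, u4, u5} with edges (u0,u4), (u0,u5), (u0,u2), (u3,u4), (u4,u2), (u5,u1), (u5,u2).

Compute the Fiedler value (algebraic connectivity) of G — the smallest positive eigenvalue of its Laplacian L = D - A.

Degrees: deg(u0) = 3, deg(u1) = 1, deg(u2) = 3, deg(u3) = 1, deg(u4) = 3, deg(u5) = 3.
L = D − A with rows/columns ordered (u0, u1, u2, u3, u4, u5):
  [ 3,  0, -1,  0, -1, -1]
  [ 0,  1,  0,  0,  0, -1]
  [-1,  0,  3,  0, -1, -1]
  [ 0,  0,  0,  1, -1,  0]
  [-1,  0, -1, -1,  3,  0]
  [-1, -1, -1,  0,  0,  3]
Characteristic polynomial: det(λI − L) = λ(λ² − 4λ + 2)(λ² − 6λ + 6)(λ − 4).
Roots: λ = 0; (λ² − 4λ + 2) = 0 ⇒ λ = 2 ± √2 ≈ 0.5858, 3.4142; (λ² − 6λ + 6) = 0 ⇒ λ = 3 ± √3 ≈ 1.2679, 4.7321; (λ − 4) = 0 ⇒ λ = 4.
(Check: the roots sum (with multiplicity) to 14, matching trace L = Σdeg = 2·7 = 14.)
Laplacian eigenvalues: [0.0, 0.5858, 1.2679, 3.4142, 4.0, 4.7321]. Algebraic connectivity (smallest non-zero eigenvalue) = 0.5858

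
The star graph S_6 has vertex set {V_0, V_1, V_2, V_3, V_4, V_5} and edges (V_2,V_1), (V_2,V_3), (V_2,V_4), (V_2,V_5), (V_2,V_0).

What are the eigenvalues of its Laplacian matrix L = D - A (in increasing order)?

The star S_6 is the complete bipartite graph K_{1,5} (one hub of degree 5, 5 leaves of degree 1). The Laplacian spectrum of K_{p,q} is 0, p (multiplicity q−1), q (multiplicity p−1), p+q. With p = 1, q = 5: 0 once, 1 with multiplicity 4, and 6 once. (Check: trace L = sum of degrees = 10 = 4·1 + 6.)
Laplacian eigenvalues (increasing order): [0.0, 1.0, 1.0, 1.0, 1.0, 6.0]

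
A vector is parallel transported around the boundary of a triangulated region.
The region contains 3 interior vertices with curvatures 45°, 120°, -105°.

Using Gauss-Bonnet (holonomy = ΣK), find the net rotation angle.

Holonomy = total enclosed curvature = 45° + 120° + (-105°) = 60°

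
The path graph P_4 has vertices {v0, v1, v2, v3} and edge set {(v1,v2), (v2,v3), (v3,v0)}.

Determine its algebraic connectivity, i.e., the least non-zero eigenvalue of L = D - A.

The path graph P_n has Laplacian eigenvalues λ_k = 2 − 2cos(kπ/n), k = 0, 1, …, n−1. Here n = 4:
k=0: 2 − 2cos(0) = 0.0; k=1: 2 − 2cos(π/4) = 0.5858; k=2: 2 − 2cos(π/2) = 2.0; k=3: 2 − 2cos(3π/4) = 3.4142.
Laplacian eigenvalues: [0.0, 0.5858, 2.0, 3.4142]. Algebraic connectivity (smallest non-zero eigenvalue) = 0.5858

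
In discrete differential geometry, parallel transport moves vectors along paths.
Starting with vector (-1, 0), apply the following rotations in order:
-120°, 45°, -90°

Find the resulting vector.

Total rotation: (-120°) + 45° + (-90°) = -165°. Final vector: (0.9659, 0.2588)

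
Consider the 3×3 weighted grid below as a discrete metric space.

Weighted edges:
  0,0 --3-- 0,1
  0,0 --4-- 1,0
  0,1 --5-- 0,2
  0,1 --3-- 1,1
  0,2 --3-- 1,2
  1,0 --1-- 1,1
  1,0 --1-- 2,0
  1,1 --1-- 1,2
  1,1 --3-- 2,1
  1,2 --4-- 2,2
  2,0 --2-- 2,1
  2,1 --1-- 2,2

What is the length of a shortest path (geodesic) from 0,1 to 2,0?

Shortest path: 0,1 → 1,1 → 1,0 → 2,0, total weight = 5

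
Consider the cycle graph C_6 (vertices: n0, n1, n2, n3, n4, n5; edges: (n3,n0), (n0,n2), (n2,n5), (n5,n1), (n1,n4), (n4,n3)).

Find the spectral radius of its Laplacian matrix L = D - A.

The cycle graph C_n has Laplacian eigenvalues λ_k = 2 − 2cos(2πk/n), k = 0, 1, …, n−1. Here n = 6:
k=0: 2 − 2cos(0) = 0.0; k=1: 2 − 2cos(π/3) = 1.0; k=2: 2 − 2cos(2π/3) = 3.0; k=3: 2 − 2cos(π) = 4.0; k=4: 2 − 2cos(4π/3) = 3.0; k=5: 2 − 2cos(5π/3) = 1.0.
Laplacian eigenvalues: [0.0, 1.0, 1.0, 3.0, 3.0, 4.0]. Largest eigenvalue (spectral radius) = 4.0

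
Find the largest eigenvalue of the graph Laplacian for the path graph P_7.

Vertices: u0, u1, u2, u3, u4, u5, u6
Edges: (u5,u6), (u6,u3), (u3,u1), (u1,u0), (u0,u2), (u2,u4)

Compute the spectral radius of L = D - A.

The path graph P_n has Laplacian eigenvalues λ_k = 2 − 2cos(kπ/n), k = 0, 1, …, n−1. Here n = 7:
k=0: 2 − 2cos(0) = 0.0; k=1: 2 − 2cos(π/7) = 0.1981; k=2: 2 − 2cos(2π/7) = 0.753; k=3: 2 − 2cos(3π/7) = 1.555; k=4: 2 − 2cos(4π/7) = 2.445; k=5: 2 − 2cos(5π/7) = 3.247; k=6: 2 − 2cos(6π/7) = 3.8019.
Laplacian eigenvalues: [0.0, 0.1981, 0.753, 1.555, 2.445, 3.247, 3.8019]. Largest eigenvalue (spectral radius) = 3.8019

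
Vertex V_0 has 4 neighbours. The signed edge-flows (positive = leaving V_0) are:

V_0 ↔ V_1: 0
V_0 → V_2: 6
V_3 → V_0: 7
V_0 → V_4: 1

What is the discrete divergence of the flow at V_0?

Divergence = sum of outgoing flows = 0 + 6 + (-7) + 1 = 0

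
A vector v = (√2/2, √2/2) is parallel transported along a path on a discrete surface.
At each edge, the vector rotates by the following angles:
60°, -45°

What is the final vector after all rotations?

Total rotation: 60° + (-45°) = 15°. Final vector: (0.5000, 0.8660)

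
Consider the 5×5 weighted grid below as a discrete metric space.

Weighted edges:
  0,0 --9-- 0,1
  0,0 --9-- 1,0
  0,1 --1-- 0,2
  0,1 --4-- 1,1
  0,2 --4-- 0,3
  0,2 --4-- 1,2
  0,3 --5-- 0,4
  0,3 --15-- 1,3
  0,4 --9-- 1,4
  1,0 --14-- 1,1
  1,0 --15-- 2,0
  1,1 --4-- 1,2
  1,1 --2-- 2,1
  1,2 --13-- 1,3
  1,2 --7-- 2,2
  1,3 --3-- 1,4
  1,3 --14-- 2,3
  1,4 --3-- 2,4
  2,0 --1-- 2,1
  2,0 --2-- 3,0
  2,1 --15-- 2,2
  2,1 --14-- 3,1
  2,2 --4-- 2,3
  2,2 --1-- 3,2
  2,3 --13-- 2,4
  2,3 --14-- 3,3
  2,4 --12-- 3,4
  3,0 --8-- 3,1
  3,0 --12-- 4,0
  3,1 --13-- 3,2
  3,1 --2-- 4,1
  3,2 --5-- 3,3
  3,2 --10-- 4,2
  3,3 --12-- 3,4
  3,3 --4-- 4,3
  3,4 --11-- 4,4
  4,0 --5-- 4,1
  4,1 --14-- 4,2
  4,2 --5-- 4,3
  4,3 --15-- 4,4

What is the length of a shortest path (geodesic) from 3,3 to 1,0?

Shortest path: 3,3 → 3,2 → 2,2 → 1,2 → 1,1 → 1,0, total weight = 31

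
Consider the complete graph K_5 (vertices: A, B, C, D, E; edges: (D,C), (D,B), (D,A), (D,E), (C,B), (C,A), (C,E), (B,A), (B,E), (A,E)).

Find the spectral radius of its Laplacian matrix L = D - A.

For the complete graph K_n, L = nI − J (J = all-ones matrix). J has eigenvalues n (once, eigenvector 𝟙) and 0 (multiplicity n−1), so L has eigenvalues 0 (once) and n (multiplicity n−1). Here n = 5: eigenvalue 0 once and 5 with multiplicity 4.
Laplacian eigenvalues: [0.0, 5.0, 5.0, 5.0, 5.0]. Largest eigenvalue (spectral radius) = 5.0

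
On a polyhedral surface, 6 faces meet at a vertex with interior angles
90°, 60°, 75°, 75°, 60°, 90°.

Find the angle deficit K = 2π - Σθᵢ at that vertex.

Sum of angles = 450°. K = 360° - 450° = -90° = -π/2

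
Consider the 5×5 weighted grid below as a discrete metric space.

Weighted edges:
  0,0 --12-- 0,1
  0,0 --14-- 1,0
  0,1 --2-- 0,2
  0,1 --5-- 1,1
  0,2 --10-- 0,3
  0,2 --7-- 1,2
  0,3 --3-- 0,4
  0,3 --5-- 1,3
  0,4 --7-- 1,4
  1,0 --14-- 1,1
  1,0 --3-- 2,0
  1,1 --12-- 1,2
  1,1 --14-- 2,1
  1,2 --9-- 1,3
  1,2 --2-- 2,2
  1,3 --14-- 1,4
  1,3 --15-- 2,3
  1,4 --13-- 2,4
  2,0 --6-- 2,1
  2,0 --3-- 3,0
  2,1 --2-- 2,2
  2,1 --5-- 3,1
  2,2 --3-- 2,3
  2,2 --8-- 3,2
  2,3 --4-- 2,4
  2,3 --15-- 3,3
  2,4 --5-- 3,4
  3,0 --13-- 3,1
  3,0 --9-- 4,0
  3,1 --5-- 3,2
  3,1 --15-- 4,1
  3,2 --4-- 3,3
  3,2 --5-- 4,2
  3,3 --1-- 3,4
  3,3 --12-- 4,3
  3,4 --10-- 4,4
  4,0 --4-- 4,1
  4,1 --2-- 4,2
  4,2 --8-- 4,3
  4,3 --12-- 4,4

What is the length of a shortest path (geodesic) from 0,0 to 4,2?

Shortest path: 0,0 → 1,0 → 2,0 → 3,0 → 4,0 → 4,1 → 4,2, total weight = 35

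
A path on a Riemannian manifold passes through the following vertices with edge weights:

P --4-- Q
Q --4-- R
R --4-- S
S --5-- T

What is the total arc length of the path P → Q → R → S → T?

Arc length = 4 + 4 + 4 + 5 = 17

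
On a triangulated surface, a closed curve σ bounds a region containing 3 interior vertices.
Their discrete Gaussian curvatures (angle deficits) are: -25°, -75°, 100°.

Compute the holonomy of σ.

Holonomy = total enclosed curvature = (-25°) + (-75°) + 100° = 0°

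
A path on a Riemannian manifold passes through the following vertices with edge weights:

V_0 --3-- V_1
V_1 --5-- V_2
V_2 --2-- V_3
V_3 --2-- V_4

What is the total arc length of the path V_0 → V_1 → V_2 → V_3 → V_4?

Arc length = 3 + 5 + 2 + 2 = 12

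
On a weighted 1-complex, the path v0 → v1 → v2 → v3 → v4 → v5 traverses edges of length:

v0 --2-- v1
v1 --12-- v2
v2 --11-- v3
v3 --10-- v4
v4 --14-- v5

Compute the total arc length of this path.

Arc length = 2 + 12 + 11 + 10 + 14 = 49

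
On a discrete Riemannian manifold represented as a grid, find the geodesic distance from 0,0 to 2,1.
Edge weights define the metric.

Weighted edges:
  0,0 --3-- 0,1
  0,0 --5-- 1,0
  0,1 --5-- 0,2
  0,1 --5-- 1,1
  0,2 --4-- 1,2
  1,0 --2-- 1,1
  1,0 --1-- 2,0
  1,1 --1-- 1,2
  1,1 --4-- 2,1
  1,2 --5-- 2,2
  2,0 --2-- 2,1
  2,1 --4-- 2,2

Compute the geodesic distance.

Shortest path: 0,0 → 1,0 → 2,0 → 2,1, total weight = 8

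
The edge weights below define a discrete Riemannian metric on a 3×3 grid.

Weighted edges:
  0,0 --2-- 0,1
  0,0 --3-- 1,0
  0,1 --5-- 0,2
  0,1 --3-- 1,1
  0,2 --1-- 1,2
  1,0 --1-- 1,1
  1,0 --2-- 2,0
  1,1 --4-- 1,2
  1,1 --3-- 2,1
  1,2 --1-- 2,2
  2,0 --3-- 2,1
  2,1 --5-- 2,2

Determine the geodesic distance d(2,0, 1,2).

Shortest path: 2,0 → 1,0 → 1,1 → 1,2, total weight = 7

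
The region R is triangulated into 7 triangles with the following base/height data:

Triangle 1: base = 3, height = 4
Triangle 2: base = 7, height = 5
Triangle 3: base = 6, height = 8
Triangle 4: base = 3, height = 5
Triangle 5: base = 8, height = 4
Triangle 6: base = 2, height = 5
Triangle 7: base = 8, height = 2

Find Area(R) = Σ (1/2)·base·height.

(1/2)×3×4 + (1/2)×7×5 + (1/2)×6×8 + (1/2)×3×5 + (1/2)×8×4 + (1/2)×2×5 + (1/2)×8×2 = 84.0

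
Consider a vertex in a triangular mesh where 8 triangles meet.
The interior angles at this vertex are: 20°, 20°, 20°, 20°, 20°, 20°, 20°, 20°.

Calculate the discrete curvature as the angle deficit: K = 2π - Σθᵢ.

Sum of angles = 160°. K = 360° - 160° = 200° = 10π/9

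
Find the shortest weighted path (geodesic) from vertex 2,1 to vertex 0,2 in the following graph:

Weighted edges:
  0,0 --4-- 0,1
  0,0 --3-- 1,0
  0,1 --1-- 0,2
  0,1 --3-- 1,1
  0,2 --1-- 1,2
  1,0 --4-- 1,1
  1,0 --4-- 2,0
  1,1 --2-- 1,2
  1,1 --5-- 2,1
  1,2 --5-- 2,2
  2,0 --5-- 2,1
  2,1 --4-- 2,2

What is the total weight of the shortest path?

Shortest path: 2,1 → 1,1 → 1,2 → 0,2, total weight = 8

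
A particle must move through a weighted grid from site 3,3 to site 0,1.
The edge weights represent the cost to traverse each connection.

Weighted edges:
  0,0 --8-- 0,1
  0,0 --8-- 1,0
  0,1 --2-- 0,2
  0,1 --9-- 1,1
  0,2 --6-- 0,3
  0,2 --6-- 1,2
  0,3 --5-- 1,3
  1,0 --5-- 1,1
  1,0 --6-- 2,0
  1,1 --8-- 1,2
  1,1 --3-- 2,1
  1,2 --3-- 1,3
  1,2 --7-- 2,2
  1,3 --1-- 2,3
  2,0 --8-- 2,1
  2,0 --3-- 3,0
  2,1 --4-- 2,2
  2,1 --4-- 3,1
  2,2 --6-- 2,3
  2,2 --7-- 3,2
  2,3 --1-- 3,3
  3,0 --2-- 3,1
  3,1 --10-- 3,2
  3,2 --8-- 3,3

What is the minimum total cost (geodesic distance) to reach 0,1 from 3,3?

Shortest path: 3,3 → 2,3 → 1,3 → 1,2 → 0,2 → 0,1, total weight = 13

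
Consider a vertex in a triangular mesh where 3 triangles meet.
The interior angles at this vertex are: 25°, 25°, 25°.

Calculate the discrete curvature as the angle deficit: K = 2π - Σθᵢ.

Sum of angles = 75°. K = 360° - 75° = 285°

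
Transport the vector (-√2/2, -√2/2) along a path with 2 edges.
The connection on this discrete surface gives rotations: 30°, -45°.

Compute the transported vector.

Total rotation: 30° + (-45°) = -15°. Final vector: (-0.8660, -0.5000)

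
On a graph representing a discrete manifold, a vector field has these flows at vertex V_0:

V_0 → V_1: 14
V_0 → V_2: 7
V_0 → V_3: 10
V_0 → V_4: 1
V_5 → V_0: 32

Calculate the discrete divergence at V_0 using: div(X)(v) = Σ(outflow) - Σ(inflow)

Divergence = sum of outgoing flows = 14 + 7 + 10 + 1 + (-32) = 0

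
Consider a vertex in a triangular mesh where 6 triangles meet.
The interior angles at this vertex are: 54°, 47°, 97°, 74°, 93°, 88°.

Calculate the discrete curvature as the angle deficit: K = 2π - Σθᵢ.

Sum of angles = 453°. K = 360° - 453° = -93° = -31π/60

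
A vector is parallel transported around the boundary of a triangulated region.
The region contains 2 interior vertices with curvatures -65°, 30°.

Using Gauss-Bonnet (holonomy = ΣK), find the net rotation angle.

Holonomy = total enclosed curvature = (-65°) + 30° = -35°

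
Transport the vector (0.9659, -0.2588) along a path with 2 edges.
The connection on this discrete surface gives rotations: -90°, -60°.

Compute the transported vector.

Total rotation: (-90°) + (-60°) = -150°. Final vector: (-0.9659, -0.2588)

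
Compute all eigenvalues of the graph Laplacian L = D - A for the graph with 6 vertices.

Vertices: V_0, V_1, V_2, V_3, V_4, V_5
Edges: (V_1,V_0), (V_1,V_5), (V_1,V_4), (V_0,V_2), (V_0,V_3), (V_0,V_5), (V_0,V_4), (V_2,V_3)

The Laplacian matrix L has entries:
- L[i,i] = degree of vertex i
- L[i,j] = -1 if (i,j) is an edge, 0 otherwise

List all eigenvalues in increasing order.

Degrees: deg(V_0) = 5, deg(V_1) = 3, deg(V_2) = 2, deg(V_3) = 2, deg(V_4) = 2, deg(V_5) = 2.
L = D − A with rows/columns ordered (V_0, V_1, V_2, V_3, V_4, V_5):
  [ 5, -1, -1, -1, -1, -1]
  [-1,  3,  0,  0, -1, -1]
  [-1,  0,  2, -1,  0,  0]
  [-1,  0, -1,  2,  0,  0]
  [-1, -1,  0,  0,  2,  0]
  [-1, -1,  0,  0,  0,  2]
Characteristic polynomial: det(λI − L) = λ(λ − 1)(λ − 2)(λ − 3)(λ − 4)(λ − 6).
Roots: λ = 0; (λ − 1) = 0 ⇒ λ = 1; (λ − 2) = 0 ⇒ λ = 2; (λ − 3) = 0 ⇒ λ = 3; (λ − 4) = 0 ⇒ λ = 4; (λ − 6) = 0 ⇒ λ = 6.
(Check: the roots sum (with multiplicity) to 16, matching trace L = Σdeg = 2·8 = 16.)
Laplacian eigenvalues (increasing order): [0.0, 1.0, 2.0, 3.0, 4.0, 6.0]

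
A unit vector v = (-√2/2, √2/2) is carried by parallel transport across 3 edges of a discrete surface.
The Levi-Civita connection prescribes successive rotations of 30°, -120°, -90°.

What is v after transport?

Total rotation: 30° + (-120°) + (-90°) = -180° ≡ 180° (mod 360°). Final vector: (0.7071, -0.7071)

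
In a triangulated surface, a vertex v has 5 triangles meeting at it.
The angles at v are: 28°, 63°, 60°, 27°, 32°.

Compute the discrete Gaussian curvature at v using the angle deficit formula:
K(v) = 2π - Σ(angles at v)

Sum of angles = 210°. K = 360° - 210° = 150° = 5π/6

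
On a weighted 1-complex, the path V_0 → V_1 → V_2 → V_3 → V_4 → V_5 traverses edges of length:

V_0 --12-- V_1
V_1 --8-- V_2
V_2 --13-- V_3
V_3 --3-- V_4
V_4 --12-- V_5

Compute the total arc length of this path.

Arc length = 12 + 8 + 13 + 3 + 12 = 48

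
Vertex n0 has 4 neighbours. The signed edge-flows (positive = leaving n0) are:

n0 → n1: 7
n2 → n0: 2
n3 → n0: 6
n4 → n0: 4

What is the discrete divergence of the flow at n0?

Divergence = sum of outgoing flows = 7 + (-2) + (-6) + (-4) = -5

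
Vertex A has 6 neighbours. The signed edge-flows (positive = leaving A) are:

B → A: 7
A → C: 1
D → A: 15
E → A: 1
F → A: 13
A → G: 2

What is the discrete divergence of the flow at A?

Divergence = sum of outgoing flows = (-7) + 1 + (-15) + (-1) + (-13) + 2 = -33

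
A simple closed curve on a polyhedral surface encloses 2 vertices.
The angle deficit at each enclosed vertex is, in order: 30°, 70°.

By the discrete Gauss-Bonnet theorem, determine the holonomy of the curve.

Holonomy = total enclosed curvature = 30° + 70° = 100°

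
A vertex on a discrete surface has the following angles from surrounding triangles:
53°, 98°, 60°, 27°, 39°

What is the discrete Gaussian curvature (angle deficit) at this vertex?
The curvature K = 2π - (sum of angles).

Sum of angles = 277°. K = 360° - 277° = 83° = 83π/180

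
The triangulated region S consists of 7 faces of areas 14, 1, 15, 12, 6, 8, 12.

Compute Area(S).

14 + 1 + 15 + 12 + 6 + 8 + 12 = 68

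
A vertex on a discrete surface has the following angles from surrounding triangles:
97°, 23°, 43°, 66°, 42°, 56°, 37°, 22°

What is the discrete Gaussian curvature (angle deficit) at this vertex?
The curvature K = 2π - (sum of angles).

Sum of angles = 386°. K = 360° - 386° = -26° = -13π/90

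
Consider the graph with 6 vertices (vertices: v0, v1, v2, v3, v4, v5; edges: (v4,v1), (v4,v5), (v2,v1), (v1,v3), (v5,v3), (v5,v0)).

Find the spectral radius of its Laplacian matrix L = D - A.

Degrees: deg(v0) = 1, deg(v1) = 3, deg(v2) = 1, deg(v3) = 2, deg(v4) = 2, deg(v5) = 3.
L = D − A with rows/columns ordered (v0, v1, v2, v3, v4, v5):
  [ 1,  0,  0,  0,  0, -1]
  [ 0,  3, -1, -1, -1,  0]
  [ 0, -1,  1,  0,  0,  0]
  [ 0, -1,  0,  2,  0, -1]
  [ 0, -1,  0,  0,  2, -1]
  [-1,  0,  0, -1, -1,  3]
Characteristic polynomial: det(λI − L) = λ(λ² − 4λ + 2)(λ² − 6λ + 6)(λ − 2).
Roots: λ = 0; (λ² − 4λ + 2) = 0 ⇒ λ = 2 ± √2 ≈ 0.5858, 3.4142; (λ² − 6λ + 6) = 0 ⇒ λ = 3 ± √3 ≈ 1.2679, 4.7321; (λ − 2) = 0 ⇒ λ = 2.
(Check: the roots sum (with multiplicity) to 12, matching trace L = Σdeg = 2·6 = 12.)
Laplacian eigenvalues: [0.0, 0.5858, 1.2679, 2.0, 3.4142, 4.7321]. Largest eigenvalue (spectral radius) = 4.7321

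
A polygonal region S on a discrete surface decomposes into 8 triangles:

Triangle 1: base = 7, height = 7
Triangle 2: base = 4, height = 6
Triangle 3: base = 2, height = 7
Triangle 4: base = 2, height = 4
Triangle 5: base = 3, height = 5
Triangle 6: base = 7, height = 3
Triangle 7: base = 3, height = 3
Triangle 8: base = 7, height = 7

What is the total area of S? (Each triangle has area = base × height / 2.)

(1/2)×7×7 + (1/2)×4×6 + (1/2)×2×7 + (1/2)×2×4 + (1/2)×3×5 + (1/2)×7×3 + (1/2)×3×3 + (1/2)×7×7 = 94.5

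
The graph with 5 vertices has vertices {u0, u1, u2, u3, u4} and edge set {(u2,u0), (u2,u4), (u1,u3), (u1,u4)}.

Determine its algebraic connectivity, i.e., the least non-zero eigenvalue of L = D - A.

Degrees: deg(u0) = 1, deg(u1) = 2, deg(u2) = 2, deg(u3) = 1, deg(u4) = 2.
L = D − A with rows/columns ordered (u0, u1, u2, u3, u4):
  [ 1,  0, -1,  0,  0]
  [ 0,  2,  0, -1, -1]
  [-1,  0,  2,  0, -1]
  [ 0, -1,  0,  1,  0]
  [ 0, -1, -1,  0,  2]
Characteristic polynomial: det(λI − L) = λ(λ² − 3λ + 1)(λ² − 5λ + 5).
Roots: λ = 0; (λ² − 3λ + 1) = 0 ⇒ λ = (3 ± √5)/2 ≈ 0.382, 2.618; (λ² − 5λ + 5) = 0 ⇒ λ = (5 ± √5)/2 ≈ 1.382, 3.618.
(Check: the roots sum (with multiplicity) to 8, matching trace L = Σdeg = 2·4 = 8.)
Laplacian eigenvalues: [0.0, 0.382, 1.382, 2.618, 3.618]. Algebraic connectivity (smallest non-zero eigenvalue) = 0.382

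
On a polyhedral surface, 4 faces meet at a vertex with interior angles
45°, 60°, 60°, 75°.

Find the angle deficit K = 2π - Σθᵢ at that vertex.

Sum of angles = 240°. K = 360° - 240° = 120° = 2π/3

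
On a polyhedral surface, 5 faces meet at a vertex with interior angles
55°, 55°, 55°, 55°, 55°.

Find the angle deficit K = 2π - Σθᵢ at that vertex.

Sum of angles = 275°. K = 360° - 275° = 85°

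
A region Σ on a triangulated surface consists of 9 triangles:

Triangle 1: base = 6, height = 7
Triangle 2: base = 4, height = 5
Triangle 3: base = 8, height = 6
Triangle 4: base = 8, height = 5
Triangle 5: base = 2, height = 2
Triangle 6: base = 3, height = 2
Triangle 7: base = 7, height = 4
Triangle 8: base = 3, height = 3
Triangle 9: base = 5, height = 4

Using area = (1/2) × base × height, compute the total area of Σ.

(1/2)×6×7 + (1/2)×4×5 + (1/2)×8×6 + (1/2)×8×5 + (1/2)×2×2 + (1/2)×3×2 + (1/2)×7×4 + (1/2)×3×3 + (1/2)×5×4 = 108.5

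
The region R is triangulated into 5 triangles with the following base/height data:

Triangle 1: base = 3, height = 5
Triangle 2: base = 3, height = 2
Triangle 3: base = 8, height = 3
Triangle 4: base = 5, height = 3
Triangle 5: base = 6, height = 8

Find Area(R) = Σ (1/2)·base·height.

(1/2)×3×5 + (1/2)×3×2 + (1/2)×8×3 + (1/2)×5×3 + (1/2)×6×8 = 54.0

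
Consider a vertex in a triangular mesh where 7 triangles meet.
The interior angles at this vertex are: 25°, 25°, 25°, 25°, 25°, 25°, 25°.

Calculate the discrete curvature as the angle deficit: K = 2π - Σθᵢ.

Sum of angles = 175°. K = 360° - 175° = 185°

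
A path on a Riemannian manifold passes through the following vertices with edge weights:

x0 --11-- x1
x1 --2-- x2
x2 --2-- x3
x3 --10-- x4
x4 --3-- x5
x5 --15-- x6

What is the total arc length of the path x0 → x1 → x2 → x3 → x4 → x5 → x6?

Arc length = 11 + 2 + 2 + 10 + 3 + 15 = 43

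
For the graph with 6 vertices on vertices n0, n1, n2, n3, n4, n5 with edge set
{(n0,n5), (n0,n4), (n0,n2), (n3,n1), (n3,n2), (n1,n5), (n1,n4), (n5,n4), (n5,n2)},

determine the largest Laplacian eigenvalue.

Degrees: deg(n0) = 3, deg(n1) = 3, deg(n2) = 3, deg(n3) = 2, deg(n4) = 3, deg(n5) = 4.
L = D − A with rows/columns ordered (n0, n1, n2, n3, n4, n5):
  [ 3,  0, -1,  0, -1, -1]
  [ 0,  3,  0, -1, -1, -1]
  [-1,  0,  3, -1,  0, -1]
  [ 0, -1, -1,  2,  0,  0]
  [-1, -1,  0,  0,  3, -1]
  [-1, -1, -1,  0, -1,  4]
Characteristic polynomial: det(λI − L) = λ(λ² − 7λ + 9)(λ² − 7λ + 11)(λ − 4).
Roots: λ = 0; (λ² − 7λ + 9) = 0 ⇒ λ = (7 ± √13)/2 ≈ 1.6972, 5.3028; (λ² − 7λ + 11) = 0 ⇒ λ = (7 ± √5)/2 ≈ 2.382, 4.618; (λ − 4) = 0 ⇒ λ = 4.
(Check: the roots sum (with multiplicity) to 18, matching trace L = Σdeg = 2·9 = 18.)
Laplacian eigenvalues: [0.0, 1.6972, 2.382, 4.0, 4.618, 5.3028]. Largest eigenvalue (spectral radius) = 5.3028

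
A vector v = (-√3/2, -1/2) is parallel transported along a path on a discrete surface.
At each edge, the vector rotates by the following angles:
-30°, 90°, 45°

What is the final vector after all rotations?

Total rotation: (-30°) + 90° + 45° = 105°. Final vector: (0.7071, -0.7071)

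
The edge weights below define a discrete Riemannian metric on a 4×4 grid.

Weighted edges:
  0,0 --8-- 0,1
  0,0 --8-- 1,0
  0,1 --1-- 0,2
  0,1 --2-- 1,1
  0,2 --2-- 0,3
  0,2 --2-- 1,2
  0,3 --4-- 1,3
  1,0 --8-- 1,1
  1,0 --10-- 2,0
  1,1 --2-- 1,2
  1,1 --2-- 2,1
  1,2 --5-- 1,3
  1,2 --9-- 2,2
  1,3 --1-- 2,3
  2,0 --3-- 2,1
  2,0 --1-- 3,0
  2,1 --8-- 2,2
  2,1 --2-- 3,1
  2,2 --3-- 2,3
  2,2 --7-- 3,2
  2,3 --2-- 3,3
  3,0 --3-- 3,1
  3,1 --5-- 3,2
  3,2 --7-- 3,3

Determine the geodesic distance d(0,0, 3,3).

Shortest path: 0,0 → 0,1 → 0,2 → 0,3 → 1,3 → 2,3 → 3,3, total weight = 18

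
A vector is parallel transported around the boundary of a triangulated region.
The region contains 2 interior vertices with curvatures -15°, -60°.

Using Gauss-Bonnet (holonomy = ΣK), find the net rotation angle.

Holonomy = total enclosed curvature = (-15°) + (-60°) = -75°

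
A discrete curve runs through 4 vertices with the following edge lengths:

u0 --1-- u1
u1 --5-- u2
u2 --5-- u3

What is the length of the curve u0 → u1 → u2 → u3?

Arc length = 1 + 5 + 5 = 11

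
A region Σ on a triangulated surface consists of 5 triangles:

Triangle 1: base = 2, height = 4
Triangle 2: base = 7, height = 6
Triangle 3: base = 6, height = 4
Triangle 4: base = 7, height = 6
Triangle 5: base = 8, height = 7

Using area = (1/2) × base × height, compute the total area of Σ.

(1/2)×2×4 + (1/2)×7×6 + (1/2)×6×4 + (1/2)×7×6 + (1/2)×8×7 = 86.0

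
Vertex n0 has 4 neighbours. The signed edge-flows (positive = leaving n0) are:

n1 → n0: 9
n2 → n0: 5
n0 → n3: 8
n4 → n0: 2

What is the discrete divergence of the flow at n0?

Divergence = sum of outgoing flows = (-9) + (-5) + 8 + (-2) = -8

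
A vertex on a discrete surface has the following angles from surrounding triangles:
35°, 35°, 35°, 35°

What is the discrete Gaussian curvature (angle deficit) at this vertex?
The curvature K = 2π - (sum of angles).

Sum of angles = 140°. K = 360° - 140° = 220°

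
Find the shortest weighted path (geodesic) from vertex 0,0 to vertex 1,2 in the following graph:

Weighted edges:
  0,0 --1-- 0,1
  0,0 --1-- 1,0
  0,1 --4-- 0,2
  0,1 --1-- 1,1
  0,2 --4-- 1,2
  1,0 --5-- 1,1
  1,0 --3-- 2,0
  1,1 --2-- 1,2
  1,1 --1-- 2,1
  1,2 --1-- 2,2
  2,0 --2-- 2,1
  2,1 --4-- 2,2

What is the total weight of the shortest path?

Shortest path: 0,0 → 0,1 → 1,1 → 1,2, total weight = 4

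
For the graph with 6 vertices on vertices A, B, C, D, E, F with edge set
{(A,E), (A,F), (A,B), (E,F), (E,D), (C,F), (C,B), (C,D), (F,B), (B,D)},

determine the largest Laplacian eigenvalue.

Degrees: deg(A) = 3, deg(B) = 4, deg(C) = 3, deg(D) = 3, deg(E) = 3, deg(F) = 4.
L = D − A with rows/columns ordered (A, B, C, D, E, F):
  [ 3, -1,  0,  0, -1, -1]
  [-1,  4, -1, -1,  0, -1]
  [ 0, -1,  3, -1,  0, -1]
  [ 0, -1, -1,  3, -1,  0]
  [-1,  0,  0, -1,  3, -1]
  [-1, -1, -1,  0, -1,  4]
Characteristic polynomial: det(λI − L) = λ(λ² − 8λ + 13)(λ − 3)(λ − 4)(λ − 5).
Roots: λ = 0; (λ² − 8λ + 13) = 0 ⇒ λ = 4 ± √3 ≈ 2.2679, 5.7321; (λ − 3) = 0 ⇒ λ = 3; (λ − 4) = 0 ⇒ λ = 4; (λ − 5) = 0 ⇒ λ = 5.
(Check: the roots sum (with multiplicity) to 20, matching trace L = Σdeg = 2·10 = 20.)
Laplacian eigenvalues: [0.0, 2.2679, 3.0, 4.0, 5.0, 5.7321]. Largest eigenvalue (spectral radius) = 5.7321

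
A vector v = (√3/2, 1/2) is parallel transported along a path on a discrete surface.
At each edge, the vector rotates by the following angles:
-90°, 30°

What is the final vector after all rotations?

Total rotation: (-90°) + 30° = -60°. Final vector: (0.8660, -0.5000)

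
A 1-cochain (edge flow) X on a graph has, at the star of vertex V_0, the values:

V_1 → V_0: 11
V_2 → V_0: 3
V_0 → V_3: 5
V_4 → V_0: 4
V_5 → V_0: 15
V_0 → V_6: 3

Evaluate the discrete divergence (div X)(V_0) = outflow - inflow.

Divergence = sum of outgoing flows = (-11) + (-3) + 5 + (-4) + (-15) + 3 = -25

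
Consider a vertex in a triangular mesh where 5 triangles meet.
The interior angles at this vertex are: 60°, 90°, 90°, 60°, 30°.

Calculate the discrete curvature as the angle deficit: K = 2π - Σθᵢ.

Sum of angles = 330°. K = 360° - 330° = 30° = π/6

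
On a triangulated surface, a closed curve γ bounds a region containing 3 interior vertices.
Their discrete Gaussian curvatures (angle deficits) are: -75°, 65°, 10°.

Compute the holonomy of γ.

Holonomy = total enclosed curvature = (-75°) + 65° + 10° = 0°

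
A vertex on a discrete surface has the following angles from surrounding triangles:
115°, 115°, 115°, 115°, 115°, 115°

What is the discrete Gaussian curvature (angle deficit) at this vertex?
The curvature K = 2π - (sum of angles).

Sum of angles = 690°. K = 360° - 690° = -330°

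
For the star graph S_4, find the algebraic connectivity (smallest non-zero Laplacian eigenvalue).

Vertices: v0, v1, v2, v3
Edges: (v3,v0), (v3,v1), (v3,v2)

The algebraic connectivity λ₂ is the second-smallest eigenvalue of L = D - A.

The star S_4 is the complete bipartite graph K_{1,3} (one hub of degree 3, 3 leaves of degree 1). The Laplacian spectrum of K_{p,q} is 0, p (multiplicity q−1), q (multiplicity p−1), p+q. With p = 1, q = 3: 0 once, 1 with multiplicity 2, and 4 once. (Check: trace L = sum of degrees = 6 = 2·1 + 4.)
Laplacian eigenvalues: [0.0, 1.0, 1.0, 4.0]. Algebraic connectivity (smallest non-zero eigenvalue) = 1.0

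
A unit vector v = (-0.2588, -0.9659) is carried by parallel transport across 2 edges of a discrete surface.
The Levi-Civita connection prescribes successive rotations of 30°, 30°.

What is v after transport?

Total rotation: 30° + 30° = 60°. Final vector: (0.7071, -0.7071)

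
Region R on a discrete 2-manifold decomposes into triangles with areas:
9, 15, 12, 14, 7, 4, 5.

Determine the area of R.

9 + 15 + 12 + 14 + 7 + 4 + 5 = 66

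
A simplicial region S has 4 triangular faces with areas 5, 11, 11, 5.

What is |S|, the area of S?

5 + 11 + 11 + 5 = 32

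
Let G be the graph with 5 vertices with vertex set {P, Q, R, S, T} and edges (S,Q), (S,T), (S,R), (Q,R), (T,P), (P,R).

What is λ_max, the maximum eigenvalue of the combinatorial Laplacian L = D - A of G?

Degrees: deg(P) = 2, deg(Q) = 2, deg(R) = 3, deg(S) = 3, deg(T) = 2.
L = D − A with rows/columns ordered (P, Q, R, S, T):
  [ 2,  0, -1,  0, -1]
  [ 0,  2, -1, -1,  0]
  [-1, -1,  3, -1,  0]
  [ 0, -1, -1,  3, -1]
  [-1,  0,  0, -1,  2]
Characteristic polynomial: det(λI − L) = λ(λ² − 5λ + 5)(λ² − 7λ + 11).
Roots: λ = 0; (λ² − 5λ + 5) = 0 ⇒ λ = (5 ± √5)/2 ≈ 1.382, 3.618; (λ² − 7λ + 11) = 0 ⇒ λ = (7 ± √5)/2 ≈ 2.382, 4.618.
(Check: the roots sum (with multiplicity) to 12, matching trace L = Σdeg = 2·6 = 12.)
Laplacian eigenvalues: [0.0, 1.382, 2.382, 3.618, 4.618]. Largest eigenvalue (spectral radius) = 4.618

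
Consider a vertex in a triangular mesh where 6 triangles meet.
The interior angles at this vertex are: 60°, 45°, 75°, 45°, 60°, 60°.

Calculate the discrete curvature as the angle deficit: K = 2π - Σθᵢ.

Sum of angles = 345°. K = 360° - 345° = 15°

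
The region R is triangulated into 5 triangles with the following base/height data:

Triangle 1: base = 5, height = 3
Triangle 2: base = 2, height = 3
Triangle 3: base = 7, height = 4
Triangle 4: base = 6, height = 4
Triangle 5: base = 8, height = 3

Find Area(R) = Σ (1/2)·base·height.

(1/2)×5×3 + (1/2)×2×3 + (1/2)×7×4 + (1/2)×6×4 + (1/2)×8×3 = 48.5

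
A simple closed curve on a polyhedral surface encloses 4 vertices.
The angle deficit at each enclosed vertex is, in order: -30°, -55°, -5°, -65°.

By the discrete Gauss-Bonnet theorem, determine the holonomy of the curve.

Holonomy = total enclosed curvature = (-30°) + (-55°) + (-5°) + (-65°) = -155°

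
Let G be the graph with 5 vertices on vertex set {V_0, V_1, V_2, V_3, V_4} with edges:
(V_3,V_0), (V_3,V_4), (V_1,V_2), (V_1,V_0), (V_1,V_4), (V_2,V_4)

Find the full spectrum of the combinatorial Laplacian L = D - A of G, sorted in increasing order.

Degrees: deg(V_0) = 2, deg(V_1) = 3, deg(V_2) = 2, deg(V_3) = 2, deg(V_4) = 3.
L = D − A with rows/columns ordered (V_0, V_1, V_2, V_3, V_4):
  [ 2, -1,  0, -1,  0]
  [-1,  3, -1,  0, -1]
  [ 0, -1,  2,  0, -1]
  [-1,  0,  0,  2, -1]
  [ 0, -1, -1, -1,  3]
Characteristic polynomial: det(λI − L) = λ(λ² − 5λ + 5)(λ² − 7λ + 11).
Roots: λ = 0; (λ² − 5λ + 5) = 0 ⇒ λ = (5 ± √5)/2 ≈ 1.382, 3.618; (λ² − 7λ + 11) = 0 ⇒ λ = (7 ± √5)/2 ≈ 2.382, 4.618.
(Check: the roots sum (with multiplicity) to 12, matching trace L = Σdeg = 2·6 = 12.)
Laplacian eigenvalues (increasing order): [0.0, 1.382, 2.382, 3.618, 4.618]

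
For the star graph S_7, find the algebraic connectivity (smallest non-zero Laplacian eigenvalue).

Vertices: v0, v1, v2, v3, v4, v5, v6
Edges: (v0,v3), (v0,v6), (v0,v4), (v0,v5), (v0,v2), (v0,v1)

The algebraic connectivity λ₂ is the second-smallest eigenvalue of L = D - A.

The star S_7 is the complete bipartite graph K_{1,6} (one hub of degree 6, 6 leaves of degree 1). The Laplacian spectrum of K_{p,q} is 0, p (multiplicity q−1), q (multiplicity p−1), p+q. With p = 1, q = 6: 0 once, 1 with multiplicity 5, and 7 once. (Check: trace L = sum of degrees = 12 = 5·1 + 7.)
Laplacian eigenvalues: [0.0, 1.0, 1.0, 1.0, 1.0, 1.0, 7.0]. Algebraic connectivity (smallest non-zero eigenvalue) = 1.0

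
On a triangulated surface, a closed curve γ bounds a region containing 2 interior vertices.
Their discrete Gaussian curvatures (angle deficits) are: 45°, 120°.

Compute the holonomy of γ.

Holonomy = total enclosed curvature = 45° + 120° = 165°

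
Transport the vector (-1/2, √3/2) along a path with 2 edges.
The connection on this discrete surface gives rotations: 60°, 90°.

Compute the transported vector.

Total rotation: 60° + 90° = 150°. Final vector: (0, -1)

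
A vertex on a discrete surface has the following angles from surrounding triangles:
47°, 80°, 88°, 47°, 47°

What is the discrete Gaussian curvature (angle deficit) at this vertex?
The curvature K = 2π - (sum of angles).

Sum of angles = 309°. K = 360° - 309° = 51° = 17π/60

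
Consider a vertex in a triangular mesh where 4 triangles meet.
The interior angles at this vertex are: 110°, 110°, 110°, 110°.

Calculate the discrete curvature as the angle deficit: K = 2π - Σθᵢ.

Sum of angles = 440°. K = 360° - 440° = -80° = -4π/9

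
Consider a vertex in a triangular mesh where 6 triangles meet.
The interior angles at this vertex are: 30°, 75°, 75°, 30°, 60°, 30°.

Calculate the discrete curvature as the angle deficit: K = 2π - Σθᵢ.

Sum of angles = 300°. K = 360° - 300° = 60°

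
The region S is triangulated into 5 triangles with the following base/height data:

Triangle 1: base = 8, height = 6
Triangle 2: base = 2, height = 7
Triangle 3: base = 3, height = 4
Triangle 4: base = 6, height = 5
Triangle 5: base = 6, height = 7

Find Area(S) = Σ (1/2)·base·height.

(1/2)×8×6 + (1/2)×2×7 + (1/2)×3×4 + (1/2)×6×5 + (1/2)×6×7 = 73.0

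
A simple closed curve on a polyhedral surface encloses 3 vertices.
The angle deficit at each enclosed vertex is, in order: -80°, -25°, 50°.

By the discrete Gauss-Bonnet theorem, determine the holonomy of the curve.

Holonomy = total enclosed curvature = (-80°) + (-25°) + 50° = -55°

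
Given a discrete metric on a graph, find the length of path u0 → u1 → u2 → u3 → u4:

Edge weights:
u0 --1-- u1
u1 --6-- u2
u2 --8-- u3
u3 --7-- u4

Arc length = 1 + 6 + 8 + 7 = 22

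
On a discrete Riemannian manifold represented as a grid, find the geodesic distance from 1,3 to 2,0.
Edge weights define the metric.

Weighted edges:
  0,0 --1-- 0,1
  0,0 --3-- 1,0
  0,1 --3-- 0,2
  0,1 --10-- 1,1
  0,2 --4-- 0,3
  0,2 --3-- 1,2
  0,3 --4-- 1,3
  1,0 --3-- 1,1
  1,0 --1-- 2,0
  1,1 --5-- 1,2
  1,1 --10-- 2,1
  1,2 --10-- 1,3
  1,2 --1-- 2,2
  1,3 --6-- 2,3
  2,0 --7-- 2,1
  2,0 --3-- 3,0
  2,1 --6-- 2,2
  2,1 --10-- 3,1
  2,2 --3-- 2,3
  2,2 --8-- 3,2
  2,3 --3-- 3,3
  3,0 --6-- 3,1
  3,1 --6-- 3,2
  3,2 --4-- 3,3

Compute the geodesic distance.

Shortest path: 1,3 → 0,3 → 0,2 → 0,1 → 0,0 → 1,0 → 2,0, total weight = 16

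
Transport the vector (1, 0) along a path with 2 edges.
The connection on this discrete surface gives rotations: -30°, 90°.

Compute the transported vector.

Total rotation: (-30°) + 90° = 60°. Final vector: (0.5000, 0.8660)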